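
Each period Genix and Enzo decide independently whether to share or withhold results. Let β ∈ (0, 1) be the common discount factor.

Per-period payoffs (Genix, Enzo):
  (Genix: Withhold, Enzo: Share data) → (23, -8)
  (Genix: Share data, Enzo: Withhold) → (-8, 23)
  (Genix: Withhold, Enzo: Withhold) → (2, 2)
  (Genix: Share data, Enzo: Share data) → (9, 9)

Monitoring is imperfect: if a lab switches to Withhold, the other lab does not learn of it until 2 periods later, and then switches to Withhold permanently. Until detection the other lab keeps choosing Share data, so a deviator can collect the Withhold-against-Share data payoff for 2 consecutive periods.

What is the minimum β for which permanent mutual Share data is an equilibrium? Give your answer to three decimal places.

0.816

The best deviation is to choose Withhold for all 2 undetected periods, earning 23 each, then 2 forever once detected.
Deviation value: 23(1−β^2)/(1−β) + 2β^2/(1−β); cooperation value: 9/(1−β).
IC: 9 ≥ 23(1−β^2) + 2β^2 = 23 − 21β^2.
So β^2 ≥ 14/21 = 2/3, giving β ≥ (2/3)^(1/2) ≈ 0.816.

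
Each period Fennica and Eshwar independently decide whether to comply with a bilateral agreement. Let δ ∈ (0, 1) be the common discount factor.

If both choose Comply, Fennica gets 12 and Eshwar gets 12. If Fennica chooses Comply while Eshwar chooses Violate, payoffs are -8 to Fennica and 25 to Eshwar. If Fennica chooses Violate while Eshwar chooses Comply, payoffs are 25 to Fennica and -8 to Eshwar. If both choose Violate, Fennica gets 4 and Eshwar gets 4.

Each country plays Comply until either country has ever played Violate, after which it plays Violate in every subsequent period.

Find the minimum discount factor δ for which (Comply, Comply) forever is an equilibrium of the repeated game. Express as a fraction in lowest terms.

13/21

Under grim trigger the critical discount factor is (T−C)/(T−P) with T = 25, C = 12, P = 4.
δ* = (25−12)/(25−4) = 13/21.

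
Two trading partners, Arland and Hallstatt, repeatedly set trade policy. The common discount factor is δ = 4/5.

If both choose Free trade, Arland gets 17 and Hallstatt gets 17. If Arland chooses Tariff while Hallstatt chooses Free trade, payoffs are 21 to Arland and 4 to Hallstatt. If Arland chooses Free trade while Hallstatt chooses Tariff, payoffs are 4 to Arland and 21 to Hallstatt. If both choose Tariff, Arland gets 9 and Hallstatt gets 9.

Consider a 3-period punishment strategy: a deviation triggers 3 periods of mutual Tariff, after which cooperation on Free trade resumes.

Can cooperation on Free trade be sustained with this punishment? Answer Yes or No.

IC: δ+…+δ^3 ≥ (21−17)/(17−9) = 1/2.
At δ = 4/5: partial sum = 1.9520 ≥ 0.5000. Cooperation sustainable.

Yes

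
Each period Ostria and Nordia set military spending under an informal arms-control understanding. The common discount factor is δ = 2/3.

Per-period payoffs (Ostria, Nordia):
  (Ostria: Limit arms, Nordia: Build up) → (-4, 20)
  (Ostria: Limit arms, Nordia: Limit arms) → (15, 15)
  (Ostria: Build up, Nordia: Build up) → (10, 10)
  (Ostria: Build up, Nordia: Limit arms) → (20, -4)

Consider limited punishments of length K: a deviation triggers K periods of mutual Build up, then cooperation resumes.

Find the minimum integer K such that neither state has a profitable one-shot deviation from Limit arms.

2

No profitable deviation requires (15−10)(δ+…+δ^K) ≥ 20−15, i.e. δ+…+δ^K ≥ 1 ≈ 1.0000.
With δ = 2/3, the partial sums are K=1: 0.6667, K=2: 1.1111.
K = 2 is the first length at which the sum reaches 1.0000.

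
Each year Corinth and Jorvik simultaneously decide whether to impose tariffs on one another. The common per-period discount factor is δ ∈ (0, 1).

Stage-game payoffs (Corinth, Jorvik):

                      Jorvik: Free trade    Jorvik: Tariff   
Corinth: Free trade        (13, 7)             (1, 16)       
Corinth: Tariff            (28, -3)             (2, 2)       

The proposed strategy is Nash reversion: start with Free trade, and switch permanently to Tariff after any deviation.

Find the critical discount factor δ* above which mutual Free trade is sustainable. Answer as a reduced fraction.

Corinth's threshold: (28−13)/(28−2) = 15/26.
Jorvik's threshold: (16−7)/(16−2) = 9/14.
15/26 < 9/14, so Jorvik binds and δ* = 9/14.

9/14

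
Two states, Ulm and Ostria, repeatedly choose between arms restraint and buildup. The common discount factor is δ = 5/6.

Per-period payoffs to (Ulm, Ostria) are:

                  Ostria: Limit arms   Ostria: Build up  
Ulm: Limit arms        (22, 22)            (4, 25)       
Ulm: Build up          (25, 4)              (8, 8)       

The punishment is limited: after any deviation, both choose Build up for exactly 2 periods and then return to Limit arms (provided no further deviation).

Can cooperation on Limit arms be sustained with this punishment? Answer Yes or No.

Yes

A one-shot deviation gives 25 now, then 8 for 2 periods, then back to 22.
Gain from deviating: (25−22) today; loss: (22−8) in each of the next 2 periods.
No-deviation condition: (22−8)(δ+…+δ^2) ≥ 25−22, i.e. δ+…+δ^2 ≥ 3/14.
At δ = 5/6: δ+…+δ^2 = 1.5278 ≥ 0.2143.
So cooperation is sustainable.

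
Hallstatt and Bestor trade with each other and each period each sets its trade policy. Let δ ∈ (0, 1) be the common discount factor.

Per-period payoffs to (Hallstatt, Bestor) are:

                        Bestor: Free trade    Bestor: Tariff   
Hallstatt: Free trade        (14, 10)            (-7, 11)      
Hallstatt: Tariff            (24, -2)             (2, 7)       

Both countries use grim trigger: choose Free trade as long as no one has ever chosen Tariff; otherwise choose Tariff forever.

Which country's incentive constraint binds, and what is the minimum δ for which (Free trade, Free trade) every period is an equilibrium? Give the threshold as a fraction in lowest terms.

Hallstatt: cooperation gives 14 each period; deviation gives 24 once then 2 forever.
  14/(1−δ) ≥ 24 + 2δ/(1−δ) ⇒ δ ≥ 10/22 = 5/11.
Bestor: cooperation gives 10 each period; deviation gives 11 once then 7 forever.
  δ ≥ 1/4.
Both must hold, so the binding constraint is Hallstatt's: δ ≥ 5/11.

Hallstatt; δ ≥ 5/11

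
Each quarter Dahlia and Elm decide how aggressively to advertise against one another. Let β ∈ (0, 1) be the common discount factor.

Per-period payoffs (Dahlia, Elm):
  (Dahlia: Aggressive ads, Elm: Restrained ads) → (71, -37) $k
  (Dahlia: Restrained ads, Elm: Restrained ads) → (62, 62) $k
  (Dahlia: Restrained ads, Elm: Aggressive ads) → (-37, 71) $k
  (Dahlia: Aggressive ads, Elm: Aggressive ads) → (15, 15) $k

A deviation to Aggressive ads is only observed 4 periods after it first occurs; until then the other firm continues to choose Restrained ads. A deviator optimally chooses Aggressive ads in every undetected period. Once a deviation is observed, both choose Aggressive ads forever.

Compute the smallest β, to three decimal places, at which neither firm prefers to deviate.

0.633

A deviator earns 71 for 4 periods, then 15 forever; cooperating earns 62 forever. Multiplying the IC by (1−β):
62 ≥ 71(1−β^4) + 15β^4, so 56·β^4 ≥ 9 and β^4 ≥ 9/56.
β ≥ (9/56)^(1/4) ≈ 0.633.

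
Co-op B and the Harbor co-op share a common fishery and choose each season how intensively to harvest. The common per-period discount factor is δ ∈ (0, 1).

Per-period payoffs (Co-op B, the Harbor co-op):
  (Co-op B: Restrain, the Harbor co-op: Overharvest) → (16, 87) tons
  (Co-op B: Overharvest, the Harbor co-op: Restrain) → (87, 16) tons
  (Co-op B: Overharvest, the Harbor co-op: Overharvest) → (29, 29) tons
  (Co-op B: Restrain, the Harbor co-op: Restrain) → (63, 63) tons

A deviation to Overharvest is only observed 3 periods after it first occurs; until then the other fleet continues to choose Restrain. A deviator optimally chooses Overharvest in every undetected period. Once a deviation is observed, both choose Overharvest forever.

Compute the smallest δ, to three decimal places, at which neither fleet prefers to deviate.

A deviator earns 87 for 3 periods, then 29 forever; cooperating earns 63 forever. Multiplying the IC by (1−δ):
63 ≥ 87(1−δ^3) + 29δ^3, so 58·δ^3 ≥ 24 and δ^3 ≥ 12/29.
δ ≥ (12/29)^(1/3) ≈ 0.745.

0.745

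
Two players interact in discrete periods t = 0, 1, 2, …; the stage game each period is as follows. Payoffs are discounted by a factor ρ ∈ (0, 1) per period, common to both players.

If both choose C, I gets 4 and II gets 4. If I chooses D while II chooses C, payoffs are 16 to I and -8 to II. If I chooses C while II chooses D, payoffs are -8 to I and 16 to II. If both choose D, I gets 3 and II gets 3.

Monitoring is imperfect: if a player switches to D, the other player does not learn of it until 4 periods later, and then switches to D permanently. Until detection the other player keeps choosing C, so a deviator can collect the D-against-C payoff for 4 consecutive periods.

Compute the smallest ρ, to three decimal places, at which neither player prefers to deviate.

A deviator earns 16 for 4 periods, then 3 forever; cooperating earns 4 forever. Multiplying the IC by (1−ρ):
4 ≥ 16(1−ρ^4) + 3ρ^4, so 13·ρ^4 ≥ 12 and ρ^4 ≥ 12/13.
ρ ≥ (12/13)^(1/4) ≈ 0.980.

0.980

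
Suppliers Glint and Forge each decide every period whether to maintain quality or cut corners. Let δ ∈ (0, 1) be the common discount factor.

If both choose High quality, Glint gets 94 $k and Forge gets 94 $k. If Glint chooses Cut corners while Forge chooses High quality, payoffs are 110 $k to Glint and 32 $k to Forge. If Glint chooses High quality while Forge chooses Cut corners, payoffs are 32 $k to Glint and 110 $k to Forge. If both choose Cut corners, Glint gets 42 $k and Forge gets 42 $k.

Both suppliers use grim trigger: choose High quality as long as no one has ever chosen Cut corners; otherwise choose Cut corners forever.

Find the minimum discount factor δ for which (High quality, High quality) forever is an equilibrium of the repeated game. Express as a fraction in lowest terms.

Under grim trigger the critical discount factor is (T−C)/(T−P) with T = 110, C = 94, P = 42.
δ* = (110−94)/(110−42) = 16/68 = 4/17.

4/17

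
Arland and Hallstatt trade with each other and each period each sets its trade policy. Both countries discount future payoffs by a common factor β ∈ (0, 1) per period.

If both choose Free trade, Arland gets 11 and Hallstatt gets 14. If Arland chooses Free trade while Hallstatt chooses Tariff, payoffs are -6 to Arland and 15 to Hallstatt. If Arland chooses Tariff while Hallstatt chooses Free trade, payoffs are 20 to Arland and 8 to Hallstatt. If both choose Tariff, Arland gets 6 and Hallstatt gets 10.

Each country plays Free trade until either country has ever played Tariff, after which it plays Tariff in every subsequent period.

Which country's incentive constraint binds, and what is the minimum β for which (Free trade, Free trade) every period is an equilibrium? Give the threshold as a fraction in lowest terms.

Arland: cooperation gives 11 each period; deviation gives 20 once then 6 forever.
  11/(1−β) ≥ 20 + 6β/(1−β) ⇒ β ≥ 9/14.
Hallstatt: cooperation gives 14 each period; deviation gives 15 once then 10 forever.
  β ≥ 1/5.
Both must hold, so the binding constraint is Arland's: β ≥ 9/14.

Arland; β ≥ 9/14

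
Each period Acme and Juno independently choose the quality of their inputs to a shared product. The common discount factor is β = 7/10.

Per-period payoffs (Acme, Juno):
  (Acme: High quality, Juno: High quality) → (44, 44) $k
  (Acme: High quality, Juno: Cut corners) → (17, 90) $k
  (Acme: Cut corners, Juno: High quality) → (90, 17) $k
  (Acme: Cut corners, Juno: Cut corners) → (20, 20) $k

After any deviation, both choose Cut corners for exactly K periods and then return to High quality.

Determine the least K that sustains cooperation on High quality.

5

IC: β(1−β^K)/(1−β) ≥ (90−44)/(44−20) = 23/12.
With β = 7/10: need 1 − β^K ≥ 23/12·(1−7/10)/(7/10), i.e. β^K ≤ 0.1786.
Since (7/10)^4 = 0.2401 and (7/10)^5 = 0.1681, the smallest such K is 5.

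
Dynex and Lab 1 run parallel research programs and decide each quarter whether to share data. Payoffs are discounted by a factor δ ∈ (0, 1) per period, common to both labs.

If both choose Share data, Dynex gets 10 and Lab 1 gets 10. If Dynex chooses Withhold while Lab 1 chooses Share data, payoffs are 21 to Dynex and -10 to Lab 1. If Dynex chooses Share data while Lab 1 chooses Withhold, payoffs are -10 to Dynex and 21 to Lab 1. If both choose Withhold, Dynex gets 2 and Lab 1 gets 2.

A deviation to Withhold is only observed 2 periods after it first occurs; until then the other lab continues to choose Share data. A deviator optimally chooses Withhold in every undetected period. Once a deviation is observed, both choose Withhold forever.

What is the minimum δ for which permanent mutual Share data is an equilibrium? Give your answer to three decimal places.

Deviating for the 2 undetected periods gains 21−10 = 11 per period over cooperation, then loses 10−2 = 8 per period forever once punishment starts.
Gain: 11(1 + δ + … + δ^1); loss: 8·δ^2/(1−δ).
No profitable deviation ⇔ 11(1−δ^2) ≤ 8·δ^2, i.e. δ^2 ≥ 11/(11+8) = 11/19.
Hence δ ≥ (11/19)^(1/2) ≈ 0.761.

0.761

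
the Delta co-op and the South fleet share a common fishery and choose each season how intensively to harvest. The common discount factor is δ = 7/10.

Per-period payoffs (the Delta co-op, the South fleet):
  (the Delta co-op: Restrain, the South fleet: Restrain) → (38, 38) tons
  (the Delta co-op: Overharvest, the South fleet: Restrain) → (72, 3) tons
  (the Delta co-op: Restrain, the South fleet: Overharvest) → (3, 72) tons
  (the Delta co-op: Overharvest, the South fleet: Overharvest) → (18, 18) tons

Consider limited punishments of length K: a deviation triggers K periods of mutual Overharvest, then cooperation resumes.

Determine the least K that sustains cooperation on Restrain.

4

IC: δ(1−δ^K)/(1−δ) ≥ (72−38)/(38−18) = 17/10.
With δ = 7/10: need 1 − δ^K ≥ 17/10·(1−7/10)/(7/10), i.e. δ^K ≤ 0.2714.
Since (7/10)^3 = 0.3430 and (7/10)^4 = 0.2401, the smallest such K is 4.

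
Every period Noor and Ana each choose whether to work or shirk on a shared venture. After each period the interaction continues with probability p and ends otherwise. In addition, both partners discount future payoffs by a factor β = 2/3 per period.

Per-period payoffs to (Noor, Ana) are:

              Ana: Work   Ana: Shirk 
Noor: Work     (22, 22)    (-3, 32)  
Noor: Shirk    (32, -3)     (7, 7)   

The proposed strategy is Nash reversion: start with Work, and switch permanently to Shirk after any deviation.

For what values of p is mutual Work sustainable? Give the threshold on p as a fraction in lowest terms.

3/5

With continuation probability p and discount β, the effective per-period discount factor is βp.
Grim-trigger IC: βp ≥ (32−22)/(32−7) = 2/5.
So p ≥ (2/5)/(2/3) = 3/5.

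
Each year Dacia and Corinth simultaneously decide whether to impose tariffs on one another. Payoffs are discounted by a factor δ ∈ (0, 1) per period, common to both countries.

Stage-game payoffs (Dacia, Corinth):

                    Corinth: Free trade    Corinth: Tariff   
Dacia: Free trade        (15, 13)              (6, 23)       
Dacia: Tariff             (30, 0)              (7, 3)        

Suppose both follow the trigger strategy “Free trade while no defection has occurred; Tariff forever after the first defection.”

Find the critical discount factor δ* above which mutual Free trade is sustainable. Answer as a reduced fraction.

Dacia's threshold: (30−15)/(30−7) = 15/23.
Corinth's threshold: (23−13)/(23−3) = 1/2.
15/23 > 1/2, so Dacia binds and δ* = 15/23.

15/23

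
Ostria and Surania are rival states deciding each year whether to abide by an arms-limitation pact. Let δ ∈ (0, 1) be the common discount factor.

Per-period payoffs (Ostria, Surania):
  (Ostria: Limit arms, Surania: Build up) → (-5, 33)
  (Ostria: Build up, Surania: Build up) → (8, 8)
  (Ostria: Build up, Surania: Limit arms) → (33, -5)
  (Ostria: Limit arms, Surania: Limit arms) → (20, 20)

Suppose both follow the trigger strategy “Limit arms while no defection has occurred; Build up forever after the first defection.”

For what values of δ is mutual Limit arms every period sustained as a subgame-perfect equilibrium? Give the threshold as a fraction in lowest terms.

Cooperation forever yields 20 each period: 20/(1−δ).
Deviating yields 33 once, then 8 forever: 33 + 8δ/(1−δ).
No profitable deviation requires 20/(1−δ) ≥ 33 + 8δ/(1−δ).
Multiplying by (1−δ): 20 ≥ 33(1−δ) + 8δ = 33 − 25δ.
So 25δ ≥ 13, i.e. δ ≥ 13/25.

13/25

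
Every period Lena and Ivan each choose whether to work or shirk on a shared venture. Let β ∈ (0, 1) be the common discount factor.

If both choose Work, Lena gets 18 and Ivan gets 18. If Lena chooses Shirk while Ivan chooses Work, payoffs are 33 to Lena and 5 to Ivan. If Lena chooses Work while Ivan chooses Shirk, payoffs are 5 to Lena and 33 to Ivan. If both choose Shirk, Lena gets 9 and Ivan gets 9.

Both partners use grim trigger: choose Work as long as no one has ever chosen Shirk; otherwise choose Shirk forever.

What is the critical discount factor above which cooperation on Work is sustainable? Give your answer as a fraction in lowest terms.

Under grim trigger the critical discount factor is (T−C)/(T−P) with T = 33, C = 18, P = 9.
β* = (33−18)/(33−9) = 15/24 = 5/8.

5/8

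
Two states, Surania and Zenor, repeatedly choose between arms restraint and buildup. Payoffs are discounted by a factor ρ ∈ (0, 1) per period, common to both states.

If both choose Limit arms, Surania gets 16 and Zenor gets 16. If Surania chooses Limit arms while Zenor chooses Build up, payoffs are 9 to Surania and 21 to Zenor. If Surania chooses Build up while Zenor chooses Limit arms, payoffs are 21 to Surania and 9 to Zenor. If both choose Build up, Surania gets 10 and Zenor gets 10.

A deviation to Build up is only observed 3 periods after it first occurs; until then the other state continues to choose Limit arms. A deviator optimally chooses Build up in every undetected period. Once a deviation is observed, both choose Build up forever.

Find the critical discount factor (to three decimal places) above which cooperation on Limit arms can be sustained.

Deviating for the 3 undetected periods gains 21−16 = 5 per period over cooperation, then loses 16−10 = 6 per period forever once punishment starts.
Gain: 5(1 + ρ + … + ρ^2); loss: 6·ρ^3/(1−ρ).
No profitable deviation ⇔ 5(1−ρ^3) ≤ 6·ρ^3, i.e. ρ^3 ≥ 5/(5+6) = 5/11.
Hence ρ ≥ (5/11)^(1/3) ≈ 0.769.

0.769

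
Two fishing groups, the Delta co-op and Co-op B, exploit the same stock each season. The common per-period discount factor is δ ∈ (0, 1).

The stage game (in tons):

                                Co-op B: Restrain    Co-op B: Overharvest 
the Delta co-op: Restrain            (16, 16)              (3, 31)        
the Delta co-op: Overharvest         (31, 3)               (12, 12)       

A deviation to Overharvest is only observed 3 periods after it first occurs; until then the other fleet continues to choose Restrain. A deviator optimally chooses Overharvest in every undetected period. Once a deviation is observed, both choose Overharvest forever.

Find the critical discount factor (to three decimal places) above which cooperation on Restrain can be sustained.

The best deviation is to choose Overharvest for all 3 undetected periods, earning 31 each, then 12 forever once detected.
Deviation value: 31(1−δ^3)/(1−δ) + 12δ^3/(1−δ); cooperation value: 16/(1−δ).
IC: 16 ≥ 31(1−δ^3) + 12δ^3 = 31 − 19δ^3.
So δ^3 ≥ 15/19, giving δ ≥ (15/19)^(1/3) ≈ 0.924.

0.924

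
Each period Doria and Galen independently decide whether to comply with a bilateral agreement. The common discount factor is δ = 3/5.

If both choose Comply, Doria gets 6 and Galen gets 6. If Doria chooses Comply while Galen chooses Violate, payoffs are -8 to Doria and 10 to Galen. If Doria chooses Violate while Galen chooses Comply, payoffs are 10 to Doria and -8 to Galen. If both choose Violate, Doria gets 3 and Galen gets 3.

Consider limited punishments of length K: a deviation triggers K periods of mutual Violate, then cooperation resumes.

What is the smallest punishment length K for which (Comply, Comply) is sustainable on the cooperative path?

5

Need Σ_{k=1}^{K} δ^k ≥ (10−6)/(6−3) = 1.3333 at δ = 3/5.
At K = 4 the sum is 1.3056 < 1.3333; at K = 5 it is 1.3834 ≥ 1.3333.
So the minimum punishment length is K = 5.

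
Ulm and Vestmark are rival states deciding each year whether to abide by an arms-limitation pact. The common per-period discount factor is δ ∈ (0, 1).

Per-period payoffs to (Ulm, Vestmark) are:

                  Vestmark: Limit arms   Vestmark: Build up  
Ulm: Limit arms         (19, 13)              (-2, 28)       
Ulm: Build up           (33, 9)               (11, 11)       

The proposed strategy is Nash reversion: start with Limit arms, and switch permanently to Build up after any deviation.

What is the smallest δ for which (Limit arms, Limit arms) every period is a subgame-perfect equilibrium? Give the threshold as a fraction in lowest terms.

15/17

For Ulm: deviation gain 33−19 = 14, per-period punishment loss 19−11 = 8. IC gives δ ≥ 14/22 = 7/11.
For Vestmark: gain 15, loss 2 per period, so δ ≥ 15/17.
The tighter constraint is Vestmark's, so cooperation needs δ ≥ 15/17.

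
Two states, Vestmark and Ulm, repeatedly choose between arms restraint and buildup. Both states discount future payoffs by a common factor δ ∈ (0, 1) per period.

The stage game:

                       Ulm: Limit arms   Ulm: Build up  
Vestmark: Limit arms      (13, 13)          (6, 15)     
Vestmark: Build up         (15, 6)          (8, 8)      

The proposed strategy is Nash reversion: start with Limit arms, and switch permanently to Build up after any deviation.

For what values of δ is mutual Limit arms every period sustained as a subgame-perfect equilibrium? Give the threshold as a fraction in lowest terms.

Under grim trigger the critical discount factor is (T−C)/(T−P) with T = 15, C = 13, P = 8.
δ* = (15−13)/(15−8) = 2/7.

2/7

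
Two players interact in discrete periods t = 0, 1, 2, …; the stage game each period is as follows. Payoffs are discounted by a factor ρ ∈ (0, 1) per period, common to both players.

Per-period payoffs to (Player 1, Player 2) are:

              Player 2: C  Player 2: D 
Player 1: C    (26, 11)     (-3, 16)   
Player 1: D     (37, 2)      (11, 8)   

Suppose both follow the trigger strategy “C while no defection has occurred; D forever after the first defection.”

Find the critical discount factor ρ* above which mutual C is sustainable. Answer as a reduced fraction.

Player 1's threshold: (37−26)/(37−11) = 11/26.
Player 2's threshold: (16−11)/(16−8) = 5/8.
11/26 < 5/8, so Player 2 binds and ρ* = 5/8.

5/8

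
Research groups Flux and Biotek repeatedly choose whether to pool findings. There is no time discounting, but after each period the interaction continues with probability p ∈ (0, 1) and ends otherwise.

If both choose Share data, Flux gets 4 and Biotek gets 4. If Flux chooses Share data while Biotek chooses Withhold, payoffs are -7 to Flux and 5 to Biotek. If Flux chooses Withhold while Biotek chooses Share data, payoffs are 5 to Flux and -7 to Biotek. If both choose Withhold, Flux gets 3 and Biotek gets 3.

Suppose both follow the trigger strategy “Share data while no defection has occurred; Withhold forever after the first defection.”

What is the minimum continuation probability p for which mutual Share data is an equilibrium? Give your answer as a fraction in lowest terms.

1/2

With no time discounting, the continuation probability p plays the role of the discount factor.
Grim-trigger IC: 4/(1−p) ≥ 5 + 3p/(1−p) ⇒ p ≥ (5−4)/(5−3) = 1/2.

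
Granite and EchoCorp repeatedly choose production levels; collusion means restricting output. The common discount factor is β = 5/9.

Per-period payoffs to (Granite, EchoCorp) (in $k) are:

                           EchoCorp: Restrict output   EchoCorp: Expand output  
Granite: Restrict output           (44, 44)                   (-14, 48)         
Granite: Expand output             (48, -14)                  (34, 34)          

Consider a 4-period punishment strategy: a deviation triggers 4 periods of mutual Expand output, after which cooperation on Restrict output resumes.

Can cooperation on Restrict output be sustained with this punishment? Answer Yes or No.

Yes

Comparing payoff streams over the 5 periods until play realigns: cooperate → 44(1+β+…+β^4); deviate → 48 + 34(β+…+β^4).
Cooperation is sustained iff (44−34)(β+…+β^4) ≥ 48−44.
β+…+β^4 = 5/9·(1−(5/9)^4)/(1−5/9) = 1.1309, and (48−44)/(44−34) = 0.4000.
1.1309 ≥ 0.4000, so cooperation is sustainable.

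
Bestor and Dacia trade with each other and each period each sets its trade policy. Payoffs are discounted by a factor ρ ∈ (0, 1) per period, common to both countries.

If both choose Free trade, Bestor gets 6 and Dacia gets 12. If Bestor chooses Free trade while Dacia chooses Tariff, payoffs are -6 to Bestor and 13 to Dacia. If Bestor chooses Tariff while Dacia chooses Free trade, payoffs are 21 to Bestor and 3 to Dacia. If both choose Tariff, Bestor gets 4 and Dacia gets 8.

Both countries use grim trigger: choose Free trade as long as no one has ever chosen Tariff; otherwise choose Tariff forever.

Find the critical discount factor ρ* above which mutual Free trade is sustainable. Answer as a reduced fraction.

15/17

For Bestor: deviation gain 21−6 = 15, per-period punishment loss 6−4 = 2. IC gives ρ ≥ 15/17.
For Dacia: gain 1, loss 4 per period, so ρ ≥ 1/5.
The tighter constraint is Bestor's, so cooperation needs ρ ≥ 15/17.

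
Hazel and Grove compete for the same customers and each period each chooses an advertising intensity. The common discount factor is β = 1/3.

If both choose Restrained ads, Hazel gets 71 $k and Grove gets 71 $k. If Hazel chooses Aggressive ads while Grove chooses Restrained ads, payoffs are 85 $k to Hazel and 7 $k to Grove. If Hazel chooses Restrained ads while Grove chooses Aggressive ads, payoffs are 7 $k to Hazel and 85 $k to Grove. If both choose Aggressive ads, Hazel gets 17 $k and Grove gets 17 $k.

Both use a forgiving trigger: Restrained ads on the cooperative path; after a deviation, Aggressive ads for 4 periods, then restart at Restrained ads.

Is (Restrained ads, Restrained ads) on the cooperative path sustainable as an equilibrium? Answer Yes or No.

A one-shot deviation gives 85 now, then 17 for 4 periods, then back to 71.
Gain from deviating: (85−71) today; loss: (71−17) in each of the next 4 periods.
No-deviation condition: (71−17)(β+…+β^4) ≥ 85−71, i.e. β+…+β^4 ≥ 7/27.
At β = 1/3: β+…+β^4 = 0.4938 ≥ 0.2593.
So cooperation is sustainable.

Yes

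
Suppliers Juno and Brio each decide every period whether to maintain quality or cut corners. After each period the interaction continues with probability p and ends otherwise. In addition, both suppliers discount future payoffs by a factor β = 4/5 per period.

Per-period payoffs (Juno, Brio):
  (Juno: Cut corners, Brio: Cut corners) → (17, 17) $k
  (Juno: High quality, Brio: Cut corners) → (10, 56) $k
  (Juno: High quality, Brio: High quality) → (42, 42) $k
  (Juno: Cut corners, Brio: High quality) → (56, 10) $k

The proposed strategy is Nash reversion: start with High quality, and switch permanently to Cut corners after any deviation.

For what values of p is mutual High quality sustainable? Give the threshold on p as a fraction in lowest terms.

With continuation probability p and discount β, the effective per-period discount factor is βp.
Grim-trigger IC: βp ≥ (56−42)/(56−17) = 14/39.
So p ≥ (14/39)/(4/5) = 35/78.

35/78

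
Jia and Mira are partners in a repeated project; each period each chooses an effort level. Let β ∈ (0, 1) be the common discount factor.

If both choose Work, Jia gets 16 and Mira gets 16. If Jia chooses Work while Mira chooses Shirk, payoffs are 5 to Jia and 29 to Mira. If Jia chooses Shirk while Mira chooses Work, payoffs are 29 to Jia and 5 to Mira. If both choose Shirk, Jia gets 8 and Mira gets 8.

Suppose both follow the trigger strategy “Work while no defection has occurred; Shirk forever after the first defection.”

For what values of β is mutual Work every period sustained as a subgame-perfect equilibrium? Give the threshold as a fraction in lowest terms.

13/21

One-period gain from deviating is 29 − 16 = 13. The loss is 16 − 8 = 8 in every subsequent period, with present value 8·β/(1−β).
Deviation is unprofitable when 8·β/(1−β) ≥ 13, i.e. β/(1−β) ≥ 13/8.
Equivalently β ≥ 13/(13+8) = 13/21.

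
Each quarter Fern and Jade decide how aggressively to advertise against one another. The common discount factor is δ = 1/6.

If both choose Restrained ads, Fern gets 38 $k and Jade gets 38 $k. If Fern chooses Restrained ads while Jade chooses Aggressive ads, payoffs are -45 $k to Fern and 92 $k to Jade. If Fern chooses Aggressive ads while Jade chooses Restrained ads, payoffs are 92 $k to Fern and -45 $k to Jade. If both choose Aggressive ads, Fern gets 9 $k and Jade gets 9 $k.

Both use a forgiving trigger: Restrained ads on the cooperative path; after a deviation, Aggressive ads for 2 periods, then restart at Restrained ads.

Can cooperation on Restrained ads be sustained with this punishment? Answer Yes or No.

No

Comparing payoff streams over the 3 periods until play realigns: cooperate → 38(1+δ+…+δ^2); deviate → 92 + 9(δ+…+δ^2).
Cooperation is sustained iff (38−9)(δ+…+δ^2) ≥ 92−38.
δ+…+δ^2 = 1/6·(1−(1/6)^2)/(1−1/6) = 0.1944, and (92−38)/(38−9) = 1.8621.
0.1944 < 1.8621, so cooperation is not sustainable.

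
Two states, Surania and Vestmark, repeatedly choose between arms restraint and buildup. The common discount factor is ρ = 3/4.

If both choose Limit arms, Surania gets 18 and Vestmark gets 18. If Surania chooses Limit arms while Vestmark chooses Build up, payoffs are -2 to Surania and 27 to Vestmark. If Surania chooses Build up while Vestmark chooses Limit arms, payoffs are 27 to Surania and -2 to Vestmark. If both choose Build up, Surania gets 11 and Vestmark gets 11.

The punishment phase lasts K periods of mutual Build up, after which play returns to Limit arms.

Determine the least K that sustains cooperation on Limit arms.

2

IC: ρ(1−ρ^K)/(1−ρ) ≥ (27−18)/(18−11) = 9/7.
With ρ = 3/4: need 1 − ρ^K ≥ 9/7·(1−3/4)/(3/4), i.e. ρ^K ≤ 0.5714.
Since (3/4)^1 = 0.7500 and (3/4)^2 = 0.5625, the smallest such K is 2.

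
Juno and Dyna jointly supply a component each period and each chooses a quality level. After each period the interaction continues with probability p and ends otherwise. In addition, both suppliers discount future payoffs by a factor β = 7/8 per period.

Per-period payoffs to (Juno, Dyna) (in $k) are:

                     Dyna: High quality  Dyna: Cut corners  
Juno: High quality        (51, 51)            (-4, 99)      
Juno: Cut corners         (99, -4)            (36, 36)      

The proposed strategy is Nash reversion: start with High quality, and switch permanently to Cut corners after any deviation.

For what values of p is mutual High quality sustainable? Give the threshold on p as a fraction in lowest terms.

Expected continuation weight on next period's payoff is β·p = 7/8·p, which plays the role of the discount factor.
Cooperation requires 7/8·p ≥ (99−51)/(99−36) = 16/21, hence p ≥ 128/147.

128/147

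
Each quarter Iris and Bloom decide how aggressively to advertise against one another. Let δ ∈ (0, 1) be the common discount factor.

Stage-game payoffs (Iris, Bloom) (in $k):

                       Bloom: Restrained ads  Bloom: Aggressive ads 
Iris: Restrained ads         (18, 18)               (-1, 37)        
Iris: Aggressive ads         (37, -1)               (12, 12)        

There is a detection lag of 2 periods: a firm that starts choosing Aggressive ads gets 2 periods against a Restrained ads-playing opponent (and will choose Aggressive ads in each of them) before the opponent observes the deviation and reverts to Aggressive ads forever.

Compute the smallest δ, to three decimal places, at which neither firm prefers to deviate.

0.872

The best deviation is to choose Aggressive ads for all 2 undetected periods, earning 37 each, then 12 forever once detected.
Deviation value: 37(1−δ^2)/(1−δ) + 12δ^2/(1−δ); cooperation value: 18/(1−δ).
IC: 18 ≥ 37(1−δ^2) + 12δ^2 = 37 − 25δ^2.
So δ^2 ≥ 19/25, giving δ ≥ (19/25)^(1/2) ≈ 0.872.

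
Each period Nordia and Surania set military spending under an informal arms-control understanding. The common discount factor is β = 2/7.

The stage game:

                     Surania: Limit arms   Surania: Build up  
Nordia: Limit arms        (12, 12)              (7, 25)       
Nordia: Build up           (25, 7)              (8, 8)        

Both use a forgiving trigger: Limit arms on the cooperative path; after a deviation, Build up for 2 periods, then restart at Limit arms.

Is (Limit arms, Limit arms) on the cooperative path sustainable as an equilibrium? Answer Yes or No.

No

Comparing payoff streams over the 3 periods until play realigns: cooperate → 12(1+β+…+β^2); deviate → 25 + 8(β+…+β^2).
Cooperation is sustained iff (12−8)(β+…+β^2) ≥ 25−12.
β+…+β^2 = 2/7·(1−(2/7)^2)/(1−2/7) = 0.3673, and (25−12)/(12−8) = 3.2500.
0.3673 < 3.2500, so cooperation is not sustainable.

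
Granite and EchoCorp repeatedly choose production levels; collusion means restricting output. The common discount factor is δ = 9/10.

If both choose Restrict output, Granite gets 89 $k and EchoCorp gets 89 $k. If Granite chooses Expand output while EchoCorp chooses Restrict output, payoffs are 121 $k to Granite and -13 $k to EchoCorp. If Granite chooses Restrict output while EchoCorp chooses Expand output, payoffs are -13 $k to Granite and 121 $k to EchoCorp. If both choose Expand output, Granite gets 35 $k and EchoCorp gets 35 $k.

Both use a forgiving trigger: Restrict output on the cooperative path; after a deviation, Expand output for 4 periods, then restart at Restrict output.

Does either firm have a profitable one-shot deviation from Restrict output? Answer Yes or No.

No

A one-shot deviation gives 121 now, then 35 for 4 periods, then back to 89.
Gain from deviating: (121−89) today; loss: (89−35) in each of the next 4 periods.
No-deviation condition: (89−35)(δ+…+δ^4) ≥ 121−89, i.e. δ+…+δ^4 ≥ 16/27.
At δ = 9/10: δ+…+δ^4 = 3.0951 ≥ 0.5926.
So cooperation is sustainable.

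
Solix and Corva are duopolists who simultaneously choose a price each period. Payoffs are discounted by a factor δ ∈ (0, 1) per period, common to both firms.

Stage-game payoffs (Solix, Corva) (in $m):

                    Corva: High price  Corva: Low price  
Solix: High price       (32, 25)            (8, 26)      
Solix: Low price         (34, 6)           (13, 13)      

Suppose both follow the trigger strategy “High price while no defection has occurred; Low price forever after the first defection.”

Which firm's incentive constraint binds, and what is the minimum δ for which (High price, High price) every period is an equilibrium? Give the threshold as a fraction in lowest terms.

Solix; δ ≥ 2/21

For Solix: deviation gain 34−32 = 2, per-period punishment loss 32−13 = 19. IC gives δ ≥ 2/21.
For Corva: gain 1, loss 12 per period, so δ ≥ 1/13.
The tighter constraint is Solix's, so cooperation needs δ ≥ 2/21.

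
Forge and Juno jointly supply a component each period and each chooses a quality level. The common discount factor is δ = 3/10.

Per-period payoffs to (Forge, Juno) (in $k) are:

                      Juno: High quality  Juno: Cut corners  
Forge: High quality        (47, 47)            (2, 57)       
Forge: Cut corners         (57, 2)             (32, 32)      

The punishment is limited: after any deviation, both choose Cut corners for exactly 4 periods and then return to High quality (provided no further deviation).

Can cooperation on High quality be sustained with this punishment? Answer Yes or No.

No

Comparing payoff streams over the 5 periods until play realigns: cooperate → 47(1+δ+…+δ^4); deviate → 57 + 32(δ+…+δ^4).
Cooperation is sustained iff (47−32)(δ+…+δ^4) ≥ 57−47.
δ+…+δ^4 = 3/10·(1−(3/10)^4)/(1−3/10) = 0.4251, and (57−47)/(47−32) = 0.6667.
0.4251 < 0.6667, so cooperation is not sustainable.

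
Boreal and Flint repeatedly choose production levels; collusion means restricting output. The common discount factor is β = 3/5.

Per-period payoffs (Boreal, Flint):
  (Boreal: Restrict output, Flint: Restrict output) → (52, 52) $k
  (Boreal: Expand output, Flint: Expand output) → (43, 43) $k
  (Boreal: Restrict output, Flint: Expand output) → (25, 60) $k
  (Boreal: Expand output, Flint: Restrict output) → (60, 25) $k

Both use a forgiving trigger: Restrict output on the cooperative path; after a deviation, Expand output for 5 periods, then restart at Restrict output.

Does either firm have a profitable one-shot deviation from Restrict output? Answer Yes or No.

IC: β+…+β^5 ≥ (60−52)/(52−43) = 8/9.
At β = 3/5: partial sum = 1.3834 ≥ 0.8889. Cooperation sustainable.

No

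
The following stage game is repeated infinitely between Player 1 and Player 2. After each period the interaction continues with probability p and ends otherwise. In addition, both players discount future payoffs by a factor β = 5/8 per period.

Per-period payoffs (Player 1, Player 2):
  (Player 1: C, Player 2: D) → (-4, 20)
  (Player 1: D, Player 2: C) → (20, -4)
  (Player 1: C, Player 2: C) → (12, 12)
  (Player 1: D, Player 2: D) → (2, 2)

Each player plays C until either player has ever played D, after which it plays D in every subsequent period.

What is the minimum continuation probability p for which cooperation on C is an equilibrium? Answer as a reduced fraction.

32/45

Expected continuation weight on next period's payoff is β·p = 5/8·p, which plays the role of the discount factor.
Cooperation requires 5/8·p ≥ (20−12)/(20−2) = 4/9, hence p ≥ 32/45.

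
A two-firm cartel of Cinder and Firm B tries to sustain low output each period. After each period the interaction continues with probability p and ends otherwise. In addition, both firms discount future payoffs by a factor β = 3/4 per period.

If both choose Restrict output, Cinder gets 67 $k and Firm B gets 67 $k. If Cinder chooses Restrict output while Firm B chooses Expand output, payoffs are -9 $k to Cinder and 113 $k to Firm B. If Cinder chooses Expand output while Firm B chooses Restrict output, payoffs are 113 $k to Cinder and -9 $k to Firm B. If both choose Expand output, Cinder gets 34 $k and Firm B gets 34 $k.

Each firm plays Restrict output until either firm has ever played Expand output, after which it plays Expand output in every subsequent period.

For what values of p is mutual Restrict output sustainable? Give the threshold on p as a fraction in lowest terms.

184/237

Expected continuation weight on next period's payoff is β·p = 3/4·p, which plays the role of the discount factor.
Cooperation requires 3/4·p ≥ (113−67)/(113−34) = 46/79, hence p ≥ 184/237.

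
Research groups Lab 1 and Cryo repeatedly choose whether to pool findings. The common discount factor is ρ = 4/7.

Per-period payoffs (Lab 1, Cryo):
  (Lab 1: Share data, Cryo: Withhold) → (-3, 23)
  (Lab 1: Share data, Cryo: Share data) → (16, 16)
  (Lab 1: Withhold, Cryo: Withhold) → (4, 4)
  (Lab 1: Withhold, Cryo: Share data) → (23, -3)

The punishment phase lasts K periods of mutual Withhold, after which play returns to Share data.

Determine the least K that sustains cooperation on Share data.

2

Need Σ_{k=1}^{K} ρ^k ≥ (23−16)/(16−4) = 0.5833 at ρ = 4/7.
At K = 1 the sum is 0.5714 < 0.5833; at K = 2 it is 0.8980 ≥ 0.5833.
So the minimum punishment length is K = 2.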